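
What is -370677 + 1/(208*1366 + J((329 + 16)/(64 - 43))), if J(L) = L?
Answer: -737280630440/1989011 ≈ -3.7068e+5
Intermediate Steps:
-370677 + 1/(208*1366 + J((329 + 16)/(64 - 43))) = -370677 + 1/(208*1366 + (329 + 16)/(64 - 43)) = -370677 + 1/(284128 + 345/21) = -370677 + 1/(284128 + 345*(1/21)) = -370677 + 1/(284128 + 115/7) = -370677 + 1/(1989011/7) = -370677 + 7/1989011 = -737280630440/1989011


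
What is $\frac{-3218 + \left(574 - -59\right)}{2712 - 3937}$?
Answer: $\frac{517}{245} \approx 2.1102$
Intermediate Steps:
$\frac{-3218 + \left(574 - -59\right)}{2712 - 3937} = \frac{-3218 + \left(574 + 59\right)}{-1225} = \left(-3218 + 633\right) \left(- \frac{1}{1225}\right) = \left(-2585\right) \left(- \frac{1}{1225}\right) = \frac{517}{245}$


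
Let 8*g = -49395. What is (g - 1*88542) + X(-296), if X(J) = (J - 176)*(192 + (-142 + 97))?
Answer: -1312803/8 ≈ -1.6410e+5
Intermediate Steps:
g = -49395/8 (g = (⅛)*(-49395) = -49395/8 ≈ -6174.4)
X(J) = -25872 + 147*J (X(J) = (-176 + J)*(192 - 45) = (-176 + J)*147 = -25872 + 147*J)
(g - 1*88542) + X(-296) = (-49395/8 - 1*88542) + (-25872 + 147*(-296)) = (-49395/8 - 88542) + (-25872 - 43512) = -757731/8 - 69384 = -1312803/8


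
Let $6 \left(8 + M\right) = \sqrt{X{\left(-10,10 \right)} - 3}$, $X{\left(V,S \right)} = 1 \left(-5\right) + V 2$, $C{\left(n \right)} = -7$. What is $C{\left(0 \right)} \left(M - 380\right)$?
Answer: $2716 - \frac{7 i \sqrt{7}}{3} \approx 2716.0 - 6.1734 i$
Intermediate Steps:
$X{\left(V,S \right)} = -5 + 2 V$
$M = -8 + \frac{i \sqrt{7}}{3}$ ($M = -8 + \frac{\sqrt{\left(-5 + 2 \left(-10\right)\right) - 3}}{6} = -8 + \frac{\sqrt{\left(-5 - 20\right) - 3}}{6} = -8 + \frac{\sqrt{-25 - 3}}{6} = -8 + \frac{\sqrt{-28}}{6} = -8 + \frac{2 i \sqrt{7}}{6} = -8 + \frac{i \sqrt{7}}{3} \approx -8.0 + 0.88192 i$)
$C{\left(0 \right)} \left(M - 380\right) = - 7 \left(\left(-8 + \frac{i \sqrt{7}}{3}\right) - 380\right) = - 7 \left(-388 + \frac{i \sqrt{7}}{3}\right) = 2716 - \frac{7 i \sqrt{7}}{3}$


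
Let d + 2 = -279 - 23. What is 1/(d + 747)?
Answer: 1/443 ≈ 0.0022573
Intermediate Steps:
d = -304 (d = -2 + (-279 - 23) = -2 - 302 = -304)
1/(d + 747) = 1/(-304 + 747) = 1/443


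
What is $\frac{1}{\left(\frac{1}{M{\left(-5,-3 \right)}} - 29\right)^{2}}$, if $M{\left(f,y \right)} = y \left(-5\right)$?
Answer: $\frac{225}{188356} \approx 0.0011945$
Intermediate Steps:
$M{\left(f,y \right)} = - 5 y$
$\frac{1}{\left(\frac{1}{M{\left(-5,-3 \right)}} - 29\right)^{2}} = \frac{1}{\left(\frac{1}{\left(-5\right) \left(-3\right)} - 29\right)^{2}} = \frac{1}{\left(\frac{1}{15} - 29\right)^{2}} = \frac{1}{\left(- \frac{434}{15}\right)^{2}} = \frac{1}{\frac{188356}{225}} = \frac{225}{188356}$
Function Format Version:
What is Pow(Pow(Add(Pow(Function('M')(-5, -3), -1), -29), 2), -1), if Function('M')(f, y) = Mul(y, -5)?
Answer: Rational(225, 188356) ≈ 0.0011945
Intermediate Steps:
Function('M')(f, y) = Mul(-5, y)
Pow(Pow(Add(Pow(Function('M')(-5, -3), -1), -29), 2), -1) = Pow(Pow(Add(Pow(Mul(-5, -3), -1), -29), 2), -1) = Pow(Pow(Add(Pow(15, -1), -29), 2), -1) = Pow(Pow(Add(Rational(1, 15), -29), 2), -1) = Pow(Pow(Rational(-434, 15), 2), -1) = Pow(Rational(188356, 225), -1) = Rational(225, 188356)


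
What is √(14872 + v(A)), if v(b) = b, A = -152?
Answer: 8*√230 ≈ 121.33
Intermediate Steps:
√(14872 + v(A)) = √(14872 - 152) = √14720 = 8*√230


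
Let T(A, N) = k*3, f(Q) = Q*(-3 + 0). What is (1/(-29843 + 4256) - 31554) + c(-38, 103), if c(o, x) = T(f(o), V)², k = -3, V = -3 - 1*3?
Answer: -805299652/25587 ≈ -31473.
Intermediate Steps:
V = -6 (V = -3 - 3 = -6)
f(Q) = -3*Q (f(Q) = Q*(-3) = -3*Q)
T(A, N) = -9 (T(A, N) = -3*3 = -9)
c(o, x) = 81 (c(o, x) = (-9)² = 81)
(1/(-29843 + 4256) - 31554) + c(-38, 103) = (1/(-29843 + 4256) - 31554) + 81 = (1/(-25587) - 31554) + 81 = (-1/25587 - 31554) + 81 = -807372199/25587 + 81 = -805299652/25587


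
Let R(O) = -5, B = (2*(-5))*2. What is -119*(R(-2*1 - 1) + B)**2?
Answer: -74375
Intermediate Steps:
B = -20 (B = -10*2 = -20)
-119*(R(-2*1 - 1) + B)**2 = -119*(-5 - 20)**2 = -119*(-25)**2 = -119*625 = -74375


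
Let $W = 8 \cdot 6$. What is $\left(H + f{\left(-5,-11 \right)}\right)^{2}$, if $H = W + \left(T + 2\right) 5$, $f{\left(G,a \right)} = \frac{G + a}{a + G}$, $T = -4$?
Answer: $1521$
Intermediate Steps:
$f{\left(G,a \right)} = 1$ ($f{\left(G,a \right)} = \frac{G + a}{G + a} = 1$)
$W = 48$
$H = 38$ ($H = 48 + \left(-4 + 2\right) 5 = 48 - 10 = 38$)
$\left(H + f{\left(-5,-11 \right)}\right)^{2} = \left(38 + 1\right)^{2} = 39^{2} = 1521$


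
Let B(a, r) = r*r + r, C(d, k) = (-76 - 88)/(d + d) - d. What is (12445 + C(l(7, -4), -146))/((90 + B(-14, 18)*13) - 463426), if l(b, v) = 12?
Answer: -74557/2753340 ≈ -0.027079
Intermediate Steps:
C(d, k) = -d - 82/d (C(d, k) = -164*1/(2*d) - d = -82/d - d = -d - 82/d)
B(a, r) = r + r² (B(a, r) = r² + r = r + r²)
(12445 + C(l(7, -4), -146))/((90 + B(-14, 18)*13) - 463426) = (12445 + (-1*12 - 82/12))/((90 + (18*(1 + 18))*13) - 463426) = (12445 + (-12 - 82*1/12))/((90 + (18*19)*13) - 463426) = (12445 + (-12 - 41/6))/((90 + 342*13) - 463426) = (12445 - 113/6)/((90 + 4446) - 463426) = 74557/(6*(4536 - 463426)) = (74557/6)/(-458890) = (74557/6)*(-1/458890) = -74557/2753340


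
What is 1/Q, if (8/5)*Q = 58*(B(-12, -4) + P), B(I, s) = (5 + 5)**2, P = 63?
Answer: 4/23635 ≈ 0.00016924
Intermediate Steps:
B(I, s) = 100 (B(I, s) = 10**2 = 100)
Q = 23635/4 (Q = 5*(58*(100 + 63))/8 = 5*(58*163)/8 = (5/8)*9454 = 23635/4 ≈ 5908.8)
1/Q = 1/(23635/4) = 4/23635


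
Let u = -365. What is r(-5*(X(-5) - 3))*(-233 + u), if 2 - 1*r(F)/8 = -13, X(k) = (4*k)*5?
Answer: -71760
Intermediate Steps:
X(k) = 20*k
r(F) = 120 (r(F) = 16 - 8*(-13) = 16 + 104 = 120)
r(-5*(X(-5) - 3))*(-233 + u) = 120*(-233 - 365) = 120*(-598) = -71760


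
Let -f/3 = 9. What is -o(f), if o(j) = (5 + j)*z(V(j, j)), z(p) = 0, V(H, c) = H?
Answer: 0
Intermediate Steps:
f = -27 (f = -3*9 = -27)
o(j) = 0 (o(j) = (5 + j)*0 = 0)
-o(f) = -1*0 = 0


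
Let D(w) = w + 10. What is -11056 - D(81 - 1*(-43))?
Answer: -11190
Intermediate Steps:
D(w) = 10 + w
-11056 - D(81 - 1*(-43)) = -11056 - (10 + (81 - 1*(-43))) = -11056 - (10 + (81 + 43)) = -11056 - (10 + 124) = -11056 - 1*134 = -11056 - 134 = -11190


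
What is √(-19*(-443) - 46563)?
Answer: I*√38146 ≈ 195.31*I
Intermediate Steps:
√(-19*(-443) - 46563) = √(8417 - 46563) = √(-38146) = I*√38146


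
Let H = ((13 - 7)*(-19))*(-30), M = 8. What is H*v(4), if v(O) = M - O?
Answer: 13680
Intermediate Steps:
v(O) = 8 - O
H = 3420 (H = (6*(-19))*(-30) = -114*(-30) = 3420)
H*v(4) = 3420*(8 - 1*4) = 3420*(8 - 4) = 3420*4 = 13680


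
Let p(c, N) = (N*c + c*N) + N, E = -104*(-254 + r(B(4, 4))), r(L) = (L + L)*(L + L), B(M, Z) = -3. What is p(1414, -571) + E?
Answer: -1592687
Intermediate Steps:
r(L) = 4*L**2 (r(L) = (2*L)*(2*L) = 4*L**2)
E = 22672 (E = -104*(-254 + 4*(-3)**2) = -104*(-254 + 4*9) = -104*(-254 + 36) = -104*(-218) = 22672)
p(c, N) = N + 2*N*c (p(c, N) = (N*c + N*c) + N = 2*N*c + N = N + 2*N*c)
p(1414, -571) + E = -571*(1 + 2*1414) + 22672 = -571*(1 + 2828) + 22672 = -571*2829 + 22672 = -1615359 + 22672 = -1592687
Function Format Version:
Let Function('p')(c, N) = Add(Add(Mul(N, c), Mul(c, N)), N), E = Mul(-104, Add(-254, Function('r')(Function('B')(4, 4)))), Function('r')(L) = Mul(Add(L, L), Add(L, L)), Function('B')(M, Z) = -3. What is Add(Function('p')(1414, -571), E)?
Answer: -1592687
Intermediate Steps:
Function('r')(L) = Mul(4, Pow(L, 2)) (Function('r')(L) = Mul(Mul(2, L), Mul(2, L)) = Mul(4, Pow(L, 2)))
E = 22672 (E = Mul(-104, Add(-254, Mul(4, Pow(-3, 2)))) = Mul(-104, Add(-254, Mul(4, 9))) = Mul(-104, Add(-254, 36)) = Mul(-104, -218) = 22672)
Function('p')(c, N) = Add(N, Mul(2, N, c)) (Function('p')(c, N) = Add(Add(Mul(N, c), Mul(N, c)), N) = Add(Mul(2, N, c), N) = Add(N, Mul(2, N, c)))
Add(Function('p')(1414, -571), E) = Add(Mul(-571, Add(1, Mul(2, 1414))), 22672) = Add(Mul(-571, Add(1, 2828)), 22672) = Add(Mul(-571, 2829), 22672) = Add(-1615359, 22672) = -1592687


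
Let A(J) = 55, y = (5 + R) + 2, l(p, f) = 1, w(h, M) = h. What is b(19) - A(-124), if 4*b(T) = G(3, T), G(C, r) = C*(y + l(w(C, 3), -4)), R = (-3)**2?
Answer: -169/4 ≈ -42.250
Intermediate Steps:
R = 9
y = 16 (y = (5 + 9) + 2 = 14 + 2 = 16)
G(C, r) = 17*C (G(C, r) = C*(16 + 1) = C*17 = 17*C)
b(T) = 51/4 (b(T) = (17*3)/4 = (1/4)*51 = 51/4)
b(19) - A(-124) = 51/4 - 1*55 = 51/4 - 55 = -169/4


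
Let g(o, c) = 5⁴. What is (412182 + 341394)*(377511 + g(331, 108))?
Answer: 284954214336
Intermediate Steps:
g(o, c) = 625
(412182 + 341394)*(377511 + g(331, 108)) = (412182 + 341394)*(377511 + 625) = 753576*378136 = 284954214336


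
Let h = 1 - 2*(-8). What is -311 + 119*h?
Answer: 1712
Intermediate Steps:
h = 17 (h = 1 + 16 = 17)
-311 + 119*h = -311 + 119*17 = -311 + 2023 = 1712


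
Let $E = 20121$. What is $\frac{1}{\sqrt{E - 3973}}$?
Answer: $\frac{\sqrt{4037}}{8074} \approx 0.0078694$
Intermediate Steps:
$\frac{1}{\sqrt{E - 3973}} = \frac{1}{\sqrt{20121 - 3973}} = \frac{1}{\sqrt{16148}} = \frac{1}{2 \sqrt{4037}} = \frac{\sqrt{4037}}{8074}$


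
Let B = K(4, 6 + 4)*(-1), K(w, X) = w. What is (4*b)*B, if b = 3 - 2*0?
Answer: -48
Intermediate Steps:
b = 3 (b = 3 + 0 = 3)
B = -4 (B = 4*(-1) = -4)
(4*b)*B = (4*3)*(-4) = 12*(-4) = -48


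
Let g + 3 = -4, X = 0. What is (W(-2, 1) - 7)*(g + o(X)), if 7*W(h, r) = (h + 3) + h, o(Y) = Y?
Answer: 50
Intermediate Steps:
g = -7 (g = -3 - 4 = -7)
W(h, r) = 3/7 + 2*h/7 (W(h, r) = ((h + 3) + h)/7 = ((3 + h) + h)/7 = (3 + 2*h)/7 = 3/7 + 2*h/7)
(W(-2, 1) - 7)*(g + o(X)) = ((3/7 + (2/7)*(-2)) - 7)*(-7 + 0) = ((3/7 - 4/7) - 7)*(-7) = (-⅐ - 7)*(-7) = -50/7*(-7) = 50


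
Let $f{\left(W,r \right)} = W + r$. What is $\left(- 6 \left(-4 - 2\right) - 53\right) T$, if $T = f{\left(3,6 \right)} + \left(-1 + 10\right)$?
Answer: $-306$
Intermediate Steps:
$T = 18$ ($T = \left(3 + 6\right) + \left(-1 + 10\right) = 9 + 9 = 18$)
$\left(- 6 \left(-4 - 2\right) - 53\right) T = \left(- 6 \left(-4 - 2\right) - 53\right) 18 = \left(\left(-6\right) \left(-6\right) - 53\right) 18 = \left(36 - 53\right) 18 = \left(-17\right) 18 = -306$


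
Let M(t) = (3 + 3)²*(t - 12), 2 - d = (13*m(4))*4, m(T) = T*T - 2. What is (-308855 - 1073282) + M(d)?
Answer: -1408705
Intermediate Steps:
m(T) = -2 + T² (m(T) = T² - 2 = -2 + T²)
d = -726 (d = 2 - 13*(-2 + 4²)*4 = 2 - 13*(-2 + 16)*4 = 2 - 13*14*4 = 2 - 182*4 = 2 - 1*728 = 2 - 728 = -726)
M(t) = -432 + 36*t (M(t) = 6²*(-12 + t) = 36*(-12 + t) = -432 + 36*t)
(-308855 - 1073282) + M(d) = (-308855 - 1073282) + (-432 + 36*(-726)) = -1382137 + (-432 - 26136) = -1382137 - 26568 = -1408705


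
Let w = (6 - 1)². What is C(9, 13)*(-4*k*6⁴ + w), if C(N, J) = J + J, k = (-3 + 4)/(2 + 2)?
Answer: -33046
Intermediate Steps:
k = ¼ (k = 1/4 = 1*(¼) = ¼ ≈ 0.25000)
C(N, J) = 2*J
w = 25 (w = 5² = 25)
C(9, 13)*(-4*k*6⁴ + w) = (2*13)*(-4*¼*6⁴ + 25) = 26*(-1*1296 + 25) = 26*(-1296 + 25) = 26*(-1271) = -33046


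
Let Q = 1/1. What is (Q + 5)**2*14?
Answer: 504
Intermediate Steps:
Q = 1
(Q + 5)**2*14 = (1 + 5)**2*14 = 6**2*14 = 36*14 = 504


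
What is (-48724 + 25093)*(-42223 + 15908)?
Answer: 621849765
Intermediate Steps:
(-48724 + 25093)*(-42223 + 15908) = -23631*(-26315) = 621849765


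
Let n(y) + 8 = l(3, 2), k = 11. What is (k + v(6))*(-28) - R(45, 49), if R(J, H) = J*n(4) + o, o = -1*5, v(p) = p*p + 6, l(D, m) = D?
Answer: -1254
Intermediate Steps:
n(y) = -5 (n(y) = -8 + 3 = -5)
v(p) = 6 + p**2 (v(p) = p**2 + 6 = 6 + p**2)
o = -5
R(J, H) = -5 - 5*J (R(J, H) = J*(-5) - 5 = -5*J - 5 = -5 - 5*J)
(k + v(6))*(-28) - R(45, 49) = (11 + (6 + 6**2))*(-28) - (-5 - 5*45) = (11 + (6 + 36))*(-28) - (-5 - 225) = (11 + 42)*(-28) - 1*(-230) = 53*(-28) + 230 = -1484 + 230 = -1254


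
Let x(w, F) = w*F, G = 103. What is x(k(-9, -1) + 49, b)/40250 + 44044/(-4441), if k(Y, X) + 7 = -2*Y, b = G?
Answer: -174532562/17875025 ≈ -9.7640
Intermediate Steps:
b = 103
k(Y, X) = -7 - 2*Y
x(w, F) = F*w
x(k(-9, -1) + 49, b)/40250 + 44044/(-4441) = (103*((-7 - 2*(-9)) + 49))/40250 + 44044/(-4441) = (103*((-7 + 18) + 49))*(1/40250) + 44044*(-1/4441) = (103*(11 + 49))*(1/40250) - 44044/4441 = (103*60)*(1/40250) - 44044/4441 = 6180*(1/40250) - 44044/4441 = 618/4025 - 44044/4441 = -174532562/17875025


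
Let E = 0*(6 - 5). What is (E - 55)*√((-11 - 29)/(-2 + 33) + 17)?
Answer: -55*√15097/31 ≈ -217.99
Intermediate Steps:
E = 0 (E = 0*1 = 0)
(E - 55)*√((-11 - 29)/(-2 + 33) + 17) = (0 - 55)*√((-11 - 29)/(-2 + 33) + 17) = -55*√(-40/31 + 17) = -55*√15097/31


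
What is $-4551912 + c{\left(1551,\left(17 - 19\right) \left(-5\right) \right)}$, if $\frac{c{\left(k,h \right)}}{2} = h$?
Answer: $-4551892$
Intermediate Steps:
$c{\left(k,h \right)} = 2 h$
$-4551912 + c{\left(1551,\left(17 - 19\right) \left(-5\right) \right)} = -4551912 + 2 \left(17 - 19\right) \left(-5\right) = -4551912 + 2 \left(\left(-2\right) \left(-5\right)\right) = -4551912 + 2 \cdot 10 = -4551912 + 20 = -4551892$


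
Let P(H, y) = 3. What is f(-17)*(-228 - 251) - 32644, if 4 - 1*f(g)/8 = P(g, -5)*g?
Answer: -243404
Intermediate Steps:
f(g) = 32 - 24*g
f(-17)*(-228 - 251) - 32644 = (32 - 24*(-17))*(-228 - 251) - 32644 = (32 + 408)*(-479) - 32644 = 440*(-479) - 32644 = -210760 - 32644 = -243404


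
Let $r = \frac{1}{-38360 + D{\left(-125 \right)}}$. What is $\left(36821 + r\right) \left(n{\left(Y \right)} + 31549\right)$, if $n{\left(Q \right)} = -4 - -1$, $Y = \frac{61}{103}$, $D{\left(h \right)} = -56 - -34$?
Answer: $\frac{22291407094033}{19191} \approx 1.1616 \cdot 10^{9}$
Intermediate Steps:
$D{\left(h \right)} = -22$ ($D{\left(h \right)} = -56 + 34 = -22$)
$r = - \frac{1}{38382}$ ($r = \frac{1}{-38360 - 22} = \frac{1}{-38382} = - \frac{1}{38382} \approx -2.6054 \cdot 10^{-5}$)
$Y = \frac{61}{103}$ ($Y = 61 \cdot \frac{1}{103} = \frac{61}{103} \approx 0.59223$)
$n{\left(Q \right)} = -3$ ($n{\left(Q \right)} = -4 + 1 = -3$)
$\left(36821 + r\right) \left(n{\left(Y \right)} + 31549\right) = \left(36821 - \frac{1}{38382}\right) \left(-3 + 31549\right) = \frac{1413263621}{38382} \cdot 31546 = \frac{22291407094033}{19191}$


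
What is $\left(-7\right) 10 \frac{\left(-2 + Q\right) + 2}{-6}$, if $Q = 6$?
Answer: $70$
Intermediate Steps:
$\left(-7\right) 10 \frac{\left(-2 + Q\right) + 2}{-6} = \left(-7\right) 10 \frac{\left(-2 + 6\right) + 2}{-6} = - 70 \left(4 + 2\right) \left(- \frac{1}{6}\right) = - 70 \cdot 6 \left(- \frac{1}{6}\right) = \left(-70\right) \left(-1\right) = 70$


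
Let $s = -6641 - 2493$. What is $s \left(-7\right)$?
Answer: $63938$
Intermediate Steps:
$s = -9134$
$s \left(-7\right) = \left(-9134\right) \left(-7\right) = 63938$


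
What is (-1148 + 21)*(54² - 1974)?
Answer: -1061634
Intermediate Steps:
(-1148 + 21)*(54² - 1974) = -1127*(2916 - 1974) = -1127*942 = -1061634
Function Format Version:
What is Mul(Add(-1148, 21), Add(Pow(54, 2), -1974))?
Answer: -1061634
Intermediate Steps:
Mul(Add(-1148, 21), Add(Pow(54, 2), -1974)) = Mul(-1127, Add(2916, -1974)) = Mul(-1127, 942) = -1061634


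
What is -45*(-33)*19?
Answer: 28215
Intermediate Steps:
-45*(-33)*19 = 1485*19 = 28215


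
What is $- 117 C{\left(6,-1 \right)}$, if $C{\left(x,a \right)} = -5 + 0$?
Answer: $585$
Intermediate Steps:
$C{\left(x,a \right)} = -5$
$- 117 C{\left(6,-1 \right)} = \left(-117\right) \left(-5\right) = 585$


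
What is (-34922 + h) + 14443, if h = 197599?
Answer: 177120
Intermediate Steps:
(-34922 + h) + 14443 = (-34922 + 197599) + 14443 = 162677 + 14443 = 177120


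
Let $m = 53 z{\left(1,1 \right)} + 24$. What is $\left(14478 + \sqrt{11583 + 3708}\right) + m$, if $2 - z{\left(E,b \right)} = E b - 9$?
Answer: $15032 + 3 \sqrt{1699} \approx 15156.0$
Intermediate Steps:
$z{\left(E,b \right)} = 11 - E b$ ($z{\left(E,b \right)} = 2 - \left(E b - 9\right) = 2 - \left(-9 + E b\right) = 11 - E b$)
$m = 554$ ($m = 53 \left(11 - 1 \cdot 1\right) + 24 = 53 \left(11 - 1\right) + 24 = 53 \cdot 10 + 24 = 530 + 24 = 554$)
$\left(14478 + \sqrt{11583 + 3708}\right) + m = \left(14478 + \sqrt{11583 + 3708}\right) + 554 = \left(14478 + \sqrt{15291}\right) + 554 = \left(14478 + 3 \sqrt{1699}\right) + 554 = 15032 + 3 \sqrt{1699}$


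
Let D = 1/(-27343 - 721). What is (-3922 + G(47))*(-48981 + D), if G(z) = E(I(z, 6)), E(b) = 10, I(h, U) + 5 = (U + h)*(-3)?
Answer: 672180761865/3508 ≈ 1.9161e+8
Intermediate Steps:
I(h, U) = -5 - 3*U - 3*h (I(h, U) = -5 + (U + h)*(-3) = -5 + (-3*U - 3*h) = -5 - 3*U - 3*h)
G(z) = 10
D = -1/28064 (D = 1/(-28064) = -1/28064 ≈ -3.5633e-5)
(-3922 + G(47))*(-48981 + D) = (-3922 + 10)*(-48981 - 1/28064) = -3912*(-1374602785/28064) = 672180761865/3508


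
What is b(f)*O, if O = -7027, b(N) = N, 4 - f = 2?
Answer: -14054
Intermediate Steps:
f = 2 (f = 4 - 1*2 = 4 - 2 = 2)
b(f)*O = 2*(-7027) = -14054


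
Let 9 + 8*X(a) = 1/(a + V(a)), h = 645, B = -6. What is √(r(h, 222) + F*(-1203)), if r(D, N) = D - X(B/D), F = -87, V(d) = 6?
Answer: √174698588561/1288 ≈ 324.51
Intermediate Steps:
X(a) = -9/8 + 1/(8*(6 + a)) (X(a) = -9/8 + 1/(8*(a + 6)) = -9/8 + 1/(8*(6 + a)))
r(D, N) = D - (-53 + 54/D)/(8*(6 - 6/D)) (r(D, N) = D - (-53 - (-54)/D)/(8*(6 - 6/D)) = D - (-53 + 54/D)/(8*(6 - 6/D)))
√(r(h, 222) + F*(-1203)) = √((-54 + 5*645 + 48*645²)/(48*(-1 + 645)) - 87*(-1203)) = √((1/48)*(-54 + 3225 + 48*416025)/644 + 104661) = √((1/48)*(1/644)*(-54 + 3225 + 19969200) + 104661) = √((1/48)*(1/644)*19972371 + 104661) = √(6657457/10304 + 104661) = √(1085084401/10304) = √174698588561/1288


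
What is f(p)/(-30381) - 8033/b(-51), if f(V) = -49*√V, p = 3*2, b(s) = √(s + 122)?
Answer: -8033*√71/71 + 49*√6/30381 ≈ -953.34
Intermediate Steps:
b(s) = √(122 + s)
p = 6
f(p)/(-30381) - 8033/b(-51) = -49*√6/(-30381) - 8033/√(122 - 51) = -49*√6*(-1/30381) - 8033*√71/71 = 49*√6/30381 - 8033*√71/71 = -8033*√71/71 + 49*√6/30381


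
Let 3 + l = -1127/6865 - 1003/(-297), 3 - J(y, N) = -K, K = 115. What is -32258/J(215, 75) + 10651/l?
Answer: 1274263669376/25615499 ≈ 49746.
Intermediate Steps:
J(y, N) = 118 (J(y, N) = 3 - (-1)*115 = 3 - 1*(-115) = 3 + 115 = 118)
l = 434161/2038905 (l = -3 + (-1127/6865 - 1003/(-297)) = -3 + (-1127*1/6865 - 1003*(-1/297)) = -3 + (-1127/6865 + 1003/297) = -3 + 6550876/2038905 = 434161/2038905 ≈ 0.21294)
-32258/J(215, 75) + 10651/l = -32258/118 + 10651/(434161/2038905) = -32258*1/118 + 10651*(2038905/434161) = -16129/59 + 21716377155/434161 = 1274263669376/25615499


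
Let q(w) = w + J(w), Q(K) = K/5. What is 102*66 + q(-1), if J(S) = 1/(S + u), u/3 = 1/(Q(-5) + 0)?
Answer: 26923/4 ≈ 6730.8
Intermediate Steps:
Q(K) = K/5 (Q(K) = K*(1/5) = K/5)
u = -3 (u = 3/((1/5)*(-5) + 0) = 3/(-1 + 0) = 3/(-1) = 3*(-1) = -3)
J(S) = 1/(-3 + S) (J(S) = 1/(S - 3) = 1/(-3 + S))
q(w) = w + 1/(-3 + w)
102*66 + q(-1) = 102*66 + (1 - (-3 - 1))/(-3 - 1) = 6732 + (1 - 1*(-4))/(-4) = 6732 - (1 + 4)/4 = 6732 - 1/4*5 = 6732 - 5/4 = 26923/4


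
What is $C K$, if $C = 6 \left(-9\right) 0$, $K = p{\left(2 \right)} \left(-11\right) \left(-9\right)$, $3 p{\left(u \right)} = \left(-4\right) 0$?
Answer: $0$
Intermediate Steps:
$p{\left(u \right)} = 0$ ($p{\left(u \right)} = \frac{\left(-4\right) 0}{3} = \frac{1}{3} \cdot 0 = 0$)
$K = 0$ ($K = 0 \left(-11\right) \left(-9\right) = 0 \left(-9\right) = 0$)
$C = 0$ ($C = \left(-54\right) 0 = 0$)
$C K = 0 \cdot 0 = 0$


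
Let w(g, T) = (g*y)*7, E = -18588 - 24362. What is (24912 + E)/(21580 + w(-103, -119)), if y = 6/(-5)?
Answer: -45095/56113 ≈ -0.80365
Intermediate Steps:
y = -6/5 (y = 6*(-⅕) = -6/5 ≈ -1.2000)
E = -42950
w(g, T) = -42*g/5 (w(g, T) = (g*(-6/5))*7 = -6*g/5*7 = -42*g/5)
(24912 + E)/(21580 + w(-103, -119)) = (24912 - 42950)/(21580 - 42/5*(-103)) = -18038/(21580 + 4326/5) = -18038/112226/5 = -18038*5/112226 = -45095/56113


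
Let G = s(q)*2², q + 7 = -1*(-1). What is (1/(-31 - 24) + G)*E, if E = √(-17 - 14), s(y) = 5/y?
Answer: -553*I*√31/165 ≈ -18.66*I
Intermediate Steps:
q = -6 (q = -7 - 1*(-1) = -7 + 1 = -6)
E = I*√31 (E = √(-31) = I*√31 ≈ 5.5678*I)
G = -10/3 (G = (5/(-6))*2² = (5*(-⅙))*4 = -⅚*4 = -10/3 ≈ -3.3333)
(1/(-31 - 24) + G)*E = (1/(-31 - 24) - 10/3)*(I*√31) = (1/(-55) - 10/3)*(I*√31) = (-1/55 - 10/3)*(I*√31) = -553*I*√31/165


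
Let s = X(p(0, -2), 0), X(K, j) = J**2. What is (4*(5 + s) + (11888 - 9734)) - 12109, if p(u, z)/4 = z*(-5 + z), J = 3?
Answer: -9899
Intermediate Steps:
p(u, z) = 4*z*(-5 + z) (p(u, z) = 4*(z*(-5 + z)) = 4*z*(-5 + z))
X(K, j) = 9 (X(K, j) = 3**2 = 9)
s = 9
(4*(5 + s) + (11888 - 9734)) - 12109 = (4*(5 + 9) + (11888 - 9734)) - 12109 = (4*14 + 2154) - 12109 = (56 + 2154) - 12109 = 2210 - 12109 = -9899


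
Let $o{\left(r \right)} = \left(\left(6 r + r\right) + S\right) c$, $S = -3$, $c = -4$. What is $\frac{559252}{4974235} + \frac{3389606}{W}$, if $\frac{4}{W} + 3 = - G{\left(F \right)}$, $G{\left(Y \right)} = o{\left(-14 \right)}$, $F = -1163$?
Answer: $- \frac{3431151797968431}{9948470} \approx -3.4489 \cdot 10^{8}$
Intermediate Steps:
$o{\left(r \right)} = 12 - 28 r$ ($o{\left(r \right)} = \left(\left(6 r + r\right) - 3\right) \left(-4\right) = \left(7 r - 3\right) \left(-4\right) = \left(-3 + 7 r\right) \left(-4\right) = 12 - 28 r$)
$G{\left(Y \right)} = 404$ ($G{\left(Y \right)} = 12 - -392 = 12 + 392 = 404$)
$W = - \frac{4}{407}$ ($W = \frac{4}{-3 - 404} = \frac{4}{-407} = 4 \left(- \frac{1}{407}\right) = - \frac{4}{407} \approx -0.009828$)
$\frac{559252}{4974235} + \frac{3389606}{W} = \frac{559252}{4974235} + \frac{3389606}{- \frac{4}{407}} = 559252 \cdot \frac{1}{4974235} + 3389606 \left(- \frac{407}{4}\right) = \frac{559252}{4974235} - \frac{689784821}{2} = - \frac{3431151797968431}{9948470}$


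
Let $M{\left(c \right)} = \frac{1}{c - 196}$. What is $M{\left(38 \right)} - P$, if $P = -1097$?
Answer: $\frac{173325}{158} \approx 1097.0$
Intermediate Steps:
$M{\left(c \right)} = \frac{1}{-196 + c}$
$M{\left(38 \right)} - P = \frac{1}{-196 + 38} - -1097 = \frac{1}{-158} + 1097 = - \frac{1}{158} + 1097 = \frac{173325}{158}$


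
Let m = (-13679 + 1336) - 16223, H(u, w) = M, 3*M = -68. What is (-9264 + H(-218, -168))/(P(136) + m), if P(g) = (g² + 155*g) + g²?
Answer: -13930/44259 ≈ -0.31474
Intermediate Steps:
M = -68/3 (M = (⅓)*(-68) = -68/3 ≈ -22.667)
H(u, w) = -68/3
P(g) = 2*g² + 155*g
m = -28566 (m = -12343 - 16223 = -28566)
(-9264 + H(-218, -168))/(P(136) + m) = (-9264 - 68/3)/(136*(155 + 2*136) - 28566) = -27860/(3*(136*(155 + 272) - 28566)) = -27860/(3*(136*427 - 28566)) = -27860/(3*(58072 - 28566)) = -27860/3/29506 = -27860/3*1/29506 = -13930/44259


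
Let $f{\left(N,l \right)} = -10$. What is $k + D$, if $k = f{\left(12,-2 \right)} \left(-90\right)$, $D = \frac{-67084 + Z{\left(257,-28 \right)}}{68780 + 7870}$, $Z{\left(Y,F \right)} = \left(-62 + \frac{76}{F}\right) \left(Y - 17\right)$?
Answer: $\frac{241158346}{268275} \approx 898.92$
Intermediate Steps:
$Z{\left(Y,F \right)} = \left(-62 + \frac{76}{F}\right) \left(-17 + Y\right)$
$D = - \frac{289154}{268275}$ ($D = \frac{-67084 + \frac{2 \left(-646 + 38 \cdot 257 - - 868 \left(-17 + 257\right)\right)}{-28}}{68780 + 7870} = \frac{-67084 + 2 \left(- \frac{1}{28}\right) \left(-646 + 9766 - \left(-868\right) 240\right)}{76650} = \left(-67084 + 2 \left(- \frac{1}{28}\right) \left(-646 + 9766 + 208320\right)\right) \frac{1}{76650} = \left(-67084 + 2 \left(- \frac{1}{28}\right) 217440\right) \frac{1}{76650} = \left(-67084 - \frac{108720}{7}\right) \frac{1}{76650} = \left(- \frac{578308}{7}\right) \frac{1}{76650} = - \frac{289154}{268275} \approx -1.0778$)
$k = 900$ ($k = \left(-10\right) \left(-90\right) = 900$)
$k + D = 900 - \frac{289154}{268275} = \frac{241158346}{268275}$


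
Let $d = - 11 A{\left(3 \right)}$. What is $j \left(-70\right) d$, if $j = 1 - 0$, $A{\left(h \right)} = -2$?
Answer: $-1540$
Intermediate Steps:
$d = 22$ ($d = \left(-11\right) \left(-2\right) = 22$)
$j = 1$ ($j = 1 + 0 = 1$)
$j \left(-70\right) d = 1 \left(-70\right) 22 = \left(-70\right) 22 = -1540$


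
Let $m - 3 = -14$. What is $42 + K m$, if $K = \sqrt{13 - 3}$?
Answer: $42 - 11 \sqrt{10} \approx 7.2149$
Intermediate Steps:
$m = -11$ ($m = 3 - 14 = -11$)
$K = \sqrt{10} \approx 3.1623$
$42 + K m = 42 + \sqrt{10} \left(-11\right) = 42 - 11 \sqrt{10}$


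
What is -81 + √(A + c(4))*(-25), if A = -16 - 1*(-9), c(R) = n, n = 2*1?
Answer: -81 - 25*I*√5 ≈ -81.0 - 55.902*I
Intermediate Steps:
n = 2
c(R) = 2
A = -7 (A = -16 + 9 = -7)
-81 + √(A + c(4))*(-25) = -81 + √(-7 + 2)*(-25) = -81 + √(-5)*(-25) = -81 + (I*√5)*(-25) = -81 - 25*I*√5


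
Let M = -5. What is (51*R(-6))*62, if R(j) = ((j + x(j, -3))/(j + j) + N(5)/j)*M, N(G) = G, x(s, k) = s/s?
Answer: 13175/2 ≈ 6587.5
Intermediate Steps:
x(s, k) = 1
R(j) = -25/j - 5*(1 + j)/(2*j) (R(j) = ((j + 1)/(j + j) + 5/j)*(-5) = ((1 + j)/((2*j)) + 5/j)*(-5) = ((1 + j)*(1/(2*j)) + 5/j)*(-5) = ((1 + j)/(2*j) + 5/j)*(-5) = (5/j + (1 + j)/(2*j))*(-5) = -25/j - 5*(1 + j)/(2*j))
(51*R(-6))*62 = (51*((5/2)*(-11 - 1*(-6))/(-6)))*62 = (51*((5/2)*(-⅙)*(-11 + 6)))*62 = (51*((5/2)*(-⅙)*(-5)))*62 = (51*(25/12))*62 = (425/4)*62 = 13175/2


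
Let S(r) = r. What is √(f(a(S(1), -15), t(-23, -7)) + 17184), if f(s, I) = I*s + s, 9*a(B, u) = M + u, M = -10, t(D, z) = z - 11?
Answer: √155081/3 ≈ 131.27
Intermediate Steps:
t(D, z) = -11 + z
a(B, u) = -10/9 + u/9 (a(B, u) = (-10 + u)/9 = -10/9 + u/9)
f(s, I) = s + I*s
√(f(a(S(1), -15), t(-23, -7)) + 17184) = √((-10/9 + (⅑)*(-15))*(1 + (-11 - 7)) + 17184) = √((-10/9 - 5/3)*(1 - 18) + 17184) = √(-25/9*(-17) + 17184) = √(425/9 + 17184) = √(155081/9) = √155081/3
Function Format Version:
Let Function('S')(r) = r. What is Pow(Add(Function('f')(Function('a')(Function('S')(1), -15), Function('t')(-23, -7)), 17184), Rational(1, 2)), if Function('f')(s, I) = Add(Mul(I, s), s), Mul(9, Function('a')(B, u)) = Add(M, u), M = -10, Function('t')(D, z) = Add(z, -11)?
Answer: Mul(Rational(1, 3), Pow(155081, Rational(1, 2))) ≈ 131.27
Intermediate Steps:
Function('t')(D, z) = Add(-11, z)
Function('a')(B, u) = Add(Rational(-10, 9), Mul(Rational(1, 9), u)) (Function('a')(B, u) = Mul(Rational(1, 9), Add(-10, u)) = Add(Rational(-10, 9), Mul(Rational(1, 9), u)))
Function('f')(s, I) = Add(s, Mul(I, s))
Pow(Add(Function('f')(Function('a')(Function('S')(1), -15), Function('t')(-23, -7)), 17184), Rational(1, 2)) = Pow(Add(Mul(Add(Rational(-10, 9), Mul(Rational(1, 9), -15)), Add(1, Add(-11, -7))), 17184), Rational(1, 2)) = Pow(Add(Mul(Add(Rational(-10, 9), Rational(-5, 3)), Add(1, -18)), 17184), Rational(1, 2)) = Pow(Add(Mul(Rational(-25, 9), -17), 17184), Rational(1, 2)) = Pow(Add(Rational(425, 9), 17184), Rational(1, 2)) = Pow(Rational(155081, 9), Rational(1, 2)) = Mul(Rational(1, 3), Pow(155081, Rational(1, 2)))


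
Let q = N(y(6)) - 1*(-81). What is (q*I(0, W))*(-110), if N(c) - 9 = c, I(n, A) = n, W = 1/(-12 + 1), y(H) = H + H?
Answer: 0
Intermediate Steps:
y(H) = 2*H
W = -1/11 (W = 1/(-11) = -1/11 ≈ -0.090909)
N(c) = 9 + c
q = 102 (q = (9 + 2*6) - 1*(-81) = (9 + 12) + 81 = 21 + 81 = 102)
(q*I(0, W))*(-110) = (102*0)*(-110) = 0*(-110) = 0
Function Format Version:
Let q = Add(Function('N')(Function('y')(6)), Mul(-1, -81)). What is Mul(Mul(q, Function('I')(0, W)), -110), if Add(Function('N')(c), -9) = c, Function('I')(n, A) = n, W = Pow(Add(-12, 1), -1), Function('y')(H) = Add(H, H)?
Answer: 0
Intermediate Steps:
Function('y')(H) = Mul(2, H)
W = Rational(-1, 11) (W = Pow(-11, -1) = Rational(-1, 11) ≈ -0.090909)
Function('N')(c) = Add(9, c)
q = 102 (q = Add(Add(9, Mul(2, 6)), Mul(-1, -81)) = Add(Add(9, 12), 81) = Add(21, 81) = 102)
Mul(Mul(q, Function('I')(0, W)), -110) = Mul(Mul(102, 0), -110) = Mul(0, -110) = 0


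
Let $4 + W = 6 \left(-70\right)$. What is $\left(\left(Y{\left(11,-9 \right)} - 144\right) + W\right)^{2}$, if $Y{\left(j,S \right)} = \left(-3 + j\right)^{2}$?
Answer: $254016$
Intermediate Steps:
$W = -424$ ($W = -4 + 6 \left(-70\right) = -4 - 420 = -424$)
$\left(\left(Y{\left(11,-9 \right)} - 144\right) + W\right)^{2} = \left(\left(\left(-3 + 11\right)^{2} - 144\right) - 424\right)^{2} = \left(\left(8^{2} - 144\right) - 424\right)^{2} = \left(\left(64 - 144\right) - 424\right)^{2} = \left(-80 - 424\right)^{2} = \left(-504\right)^{2} = 254016$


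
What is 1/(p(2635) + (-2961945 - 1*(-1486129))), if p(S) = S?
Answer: -1/1473181 ≈ -6.7880e-7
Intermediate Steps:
1/(p(2635) + (-2961945 - 1*(-1486129))) = 1/(2635 + (-2961945 - 1*(-1486129))) = 1/(2635 + (-2961945 + 1486129)) = 1/(2635 - 1475816) = 1/(-1473181) = -1/1473181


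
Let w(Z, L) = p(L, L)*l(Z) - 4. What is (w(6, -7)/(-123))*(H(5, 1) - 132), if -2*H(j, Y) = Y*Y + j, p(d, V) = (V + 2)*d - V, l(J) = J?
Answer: 11160/41 ≈ 272.20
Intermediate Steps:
p(d, V) = -V + d*(2 + V) (p(d, V) = (2 + V)*d - V = d*(2 + V) - V = -V + d*(2 + V))
w(Z, L) = -4 + Z*(L + L²) (w(Z, L) = (-L + 2*L + L*L)*Z - 4 = (-L + 2*L + L²)*Z - 4 = (L + L²)*Z - 4 = Z*(L + L²) - 4 = -4 + Z*(L + L²))
H(j, Y) = -j/2 - Y²/2 (H(j, Y) = -(Y*Y + j)/2 = -(Y² + j)/2 = -(j + Y²)/2 = -j/2 - Y²/2)
(w(6, -7)/(-123))*(H(5, 1) - 132) = ((-4 - 7*6*(1 - 7))/(-123))*((-½*5 - ½*1²) - 132) = ((-4 - 7*6*(-6))*(-1/123))*((-5/2 - ½*1) - 132) = ((-4 + 252)*(-1/123))*((-5/2 - ½) - 132) = (248*(-1/123))*(-3 - 132) = -248/123*(-135) = 11160/41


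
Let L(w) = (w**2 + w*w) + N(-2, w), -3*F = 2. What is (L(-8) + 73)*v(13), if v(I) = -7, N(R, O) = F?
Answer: -4207/3 ≈ -1402.3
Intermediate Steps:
F = -2/3 (F = -1/3*2 = -2/3 ≈ -0.66667)
N(R, O) = -2/3
L(w) = -2/3 + 2*w**2 (L(w) = (w**2 + w*w) - 2/3 = (w**2 + w**2) - 2/3 = 2*w**2 - 2/3 = -2/3 + 2*w**2)
(L(-8) + 73)*v(13) = ((-2/3 + 2*(-8)**2) + 73)*(-7) = ((-2/3 + 2*64) + 73)*(-7) = ((-2/3 + 128) + 73)*(-7) = (382/3 + 73)*(-7) = (601/3)*(-7) = -4207/3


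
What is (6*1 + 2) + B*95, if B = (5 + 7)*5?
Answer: 5708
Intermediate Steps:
B = 60 (B = 12*5 = 60)
(6*1 + 2) + B*95 = (6*1 + 2) + 60*95 = (6 + 2) + 5700 = 8 + 5700 = 5708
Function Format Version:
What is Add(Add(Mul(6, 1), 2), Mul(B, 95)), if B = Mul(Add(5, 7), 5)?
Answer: 5708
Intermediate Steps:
B = 60 (B = Mul(12, 5) = 60)
Add(Add(Mul(6, 1), 2), Mul(B, 95)) = Add(Add(Mul(6, 1), 2), Mul(60, 95)) = Add(Add(6, 2), 5700) = Add(8, 5700) = 5708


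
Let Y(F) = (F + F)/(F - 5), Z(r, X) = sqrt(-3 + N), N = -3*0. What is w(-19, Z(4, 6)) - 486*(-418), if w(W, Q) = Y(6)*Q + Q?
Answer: 203148 + 13*I*sqrt(3) ≈ 2.0315e+5 + 22.517*I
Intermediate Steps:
N = 0
Z(r, X) = I*sqrt(3) (Z(r, X) = sqrt(-3 + 0) = sqrt(-3) = I*sqrt(3))
Y(F) = 2*F/(-5 + F) (Y(F) = (2*F)/(-5 + F) = 2*F/(-5 + F))
w(W, Q) = 13*Q (w(W, Q) = (2*6/(-5 + 6))*Q + Q = (2*6/1)*Q + Q = (2*6*1)*Q + Q = 12*Q + Q = 13*Q)
w(-19, Z(4, 6)) - 486*(-418) = 13*(I*sqrt(3)) - 486*(-418) = 13*I*sqrt(3) + 203148 = 203148 + 13*I*sqrt(3)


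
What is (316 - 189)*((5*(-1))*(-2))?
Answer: 1270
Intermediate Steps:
(316 - 189)*((5*(-1))*(-2)) = 127*(-5*(-2)) = 127*10 = 1270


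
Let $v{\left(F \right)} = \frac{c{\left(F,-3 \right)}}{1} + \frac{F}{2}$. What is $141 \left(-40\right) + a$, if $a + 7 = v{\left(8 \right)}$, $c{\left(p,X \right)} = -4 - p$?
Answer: $-5655$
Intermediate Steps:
$v{\left(F \right)} = -4 - \frac{F}{2}$ ($v{\left(F \right)} = \frac{-4 - F}{1} + \frac{F}{2} = \left(-4 - F\right) 1 + F \frac{1}{2} = \left(-4 - F\right) + \frac{F}{2} = -4 - \frac{F}{2}$)
$a = -15$ ($a = -7 - 8 = -15$)
$141 \left(-40\right) + a = 141 \left(-40\right) - 15 = -5640 - 15 = -5655$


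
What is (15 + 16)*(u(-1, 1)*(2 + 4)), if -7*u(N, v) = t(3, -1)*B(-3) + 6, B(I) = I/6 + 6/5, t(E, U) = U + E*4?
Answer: -12741/35 ≈ -364.03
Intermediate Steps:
t(E, U) = U + 4*E
B(I) = 6/5 + I/6 (B(I) = I*(⅙) + 6*(⅕) = I/6 + 6/5 = 6/5 + I/6)
u(N, v) = -137/70 (u(N, v) = -((-1 + 4*3)*(6/5 + (⅙)*(-3)) + 6)/7 = -((-1 + 12)*(6/5 - ½) + 6)/7 = -(11*(7/10) + 6)/7 = -(77/10 + 6)/7 = -⅐*137/10 = -137/70)
(15 + 16)*(u(-1, 1)*(2 + 4)) = (15 + 16)*(-137*(2 + 4)/70) = 31*(-137/70*6) = 31*(-411/35) = -12741/35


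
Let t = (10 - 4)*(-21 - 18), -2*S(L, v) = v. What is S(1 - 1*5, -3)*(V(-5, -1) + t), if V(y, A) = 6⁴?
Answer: 1593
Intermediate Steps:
S(L, v) = -v/2
V(y, A) = 1296
t = -234 (t = 6*(-39) = -234)
S(1 - 1*5, -3)*(V(-5, -1) + t) = (-½*(-3))*(1296 - 234) = (3/2)*1062 = 1593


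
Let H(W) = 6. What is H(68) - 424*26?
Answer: -11018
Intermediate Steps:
H(68) - 424*26 = 6 - 424*26 = 6 - 1*11024 = 6 - 11024 = -11018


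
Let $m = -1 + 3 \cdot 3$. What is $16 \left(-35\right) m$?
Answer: $-4480$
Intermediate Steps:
$m = 8$ ($m = -1 + 9 = 8$)
$16 \left(-35\right) m = 16 \left(-35\right) 8 = \left(-560\right) 8 = -4480$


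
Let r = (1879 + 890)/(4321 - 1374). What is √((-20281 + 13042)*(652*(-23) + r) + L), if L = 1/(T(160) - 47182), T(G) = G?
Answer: √2084439344737925808478398/138573834 ≈ 10419.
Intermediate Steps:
r = 2769/2947 ≈ 0.93960
L = -1/47022 (L = 1/(160 - 47182) = 1/(-47022) = -1/47022 ≈ -2.1267e-5)
√((-20281 + 13042)*(652*(-23) + r) + L) = √((-20281 + 13042)*(652*(-23) + 2769/2947) - 1/47022) = √(-7239*(-14996 + 2769/2947) - 1/47022) = √(-7239*(-44190443/2947) - 1/47022) = √(319894616877/2947 - 1/47022) = √(15042084674787347/138573834) = √2084439344737925808478398/138573834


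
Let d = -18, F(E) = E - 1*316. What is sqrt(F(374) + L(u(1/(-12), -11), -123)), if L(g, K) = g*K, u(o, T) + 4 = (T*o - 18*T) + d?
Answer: I*sqrt(86811)/2 ≈ 147.32*I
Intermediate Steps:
F(E) = -316 + E (F(E) = E - 316 = -316 + E)
u(o, T) = -22 - 18*T + T*o (u(o, T) = -4 + ((T*o - 18*T) - 18) = -4 + ((-18*T + T*o) - 18) = -4 + (-18 - 18*T + T*o) = -22 - 18*T + T*o)
L(g, K) = K*g
sqrt(F(374) + L(u(1/(-12), -11), -123)) = sqrt((-316 + 374) - 123*(-22 - 18*(-11) - 11/(-12))) = sqrt(58 - 123*(-22 + 198 - 11*(-1/12))) = sqrt(58 - 123*(-22 + 198 + 11/12)) = sqrt(58 - 123*2123/12) = sqrt(58 - 87043/4) = sqrt(-86811/4) = I*sqrt(86811)/2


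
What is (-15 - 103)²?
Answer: 13924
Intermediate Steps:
(-15 - 103)² = (-118)² = 13924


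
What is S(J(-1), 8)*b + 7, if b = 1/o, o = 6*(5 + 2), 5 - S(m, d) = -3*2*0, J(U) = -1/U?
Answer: 299/42 ≈ 7.1190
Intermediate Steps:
S(m, d) = 5 (S(m, d) = 5 - (-3*2)*0 = 5 - (-6)*0 = 5 - 1*0 = 5 + 0 = 5)
o = 42 (o = 6*7 = 42)
b = 1/42 ≈ 0.023810
S(J(-1), 8)*b + 7 = 5*(1/42) + 7 = 5/42 + 7 = 299/42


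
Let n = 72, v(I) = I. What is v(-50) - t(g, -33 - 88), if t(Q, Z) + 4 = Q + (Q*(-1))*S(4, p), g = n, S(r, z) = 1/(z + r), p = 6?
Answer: -554/5 ≈ -110.80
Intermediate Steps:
S(r, z) = 1/(r + z)
g = 72
t(Q, Z) = -4 + 9*Q/10 (t(Q, Z) = -4 + (Q + (Q*(-1))/(4 + 6)) = -4 + (Q - Q/10) = -4 + 9*Q/10)
v(-50) - t(g, -33 - 88) = -50 - (-4 + (9/10)*72) = -50 - (-4 + 324/5) = -50 - 1*304/5 = -50 - 304/5 = -554/5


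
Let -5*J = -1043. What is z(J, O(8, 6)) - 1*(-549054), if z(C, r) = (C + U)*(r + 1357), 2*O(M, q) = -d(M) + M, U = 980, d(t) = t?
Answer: 10809921/5 ≈ 2.1620e+6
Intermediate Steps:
J = 1043/5 (J = -⅕*(-1043) = 1043/5 ≈ 208.60)
O(M, q) = 0 (O(M, q) = (-M + M)/2 = (½)*0 = 0)
z(C, r) = (980 + C)*(1357 + r) (z(C, r) = (C + 980)*(r + 1357) = (980 + C)*(1357 + r))
z(J, O(8, 6)) - 1*(-549054) = (1329860 + 980*0 + 1357*(1043/5) + (1043/5)*0) - 1*(-549054) = (1329860 + 0 + 1415351/5 + 0) + 549054 = 8064651/5 + 549054 = 10809921/5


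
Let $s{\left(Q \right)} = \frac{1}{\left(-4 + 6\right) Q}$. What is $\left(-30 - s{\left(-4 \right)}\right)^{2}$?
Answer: $\frac{57121}{64} \approx 892.52$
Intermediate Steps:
$s{\left(Q \right)} = \frac{1}{2 Q}$
$\left(-30 - s{\left(-4 \right)}\right)^{2} = \left(-30 - \frac{1}{2 \left(-4\right)}\right)^{2} = \left(-30 - \frac{1}{2} \left(- \frac{1}{4}\right)\right)^{2} = \left(-30 - - \frac{1}{8}\right)^{2} = \left(-30 + \frac{1}{8}\right)^{2} = \left(- \frac{239}{8}\right)^{2} = \frac{57121}{64}$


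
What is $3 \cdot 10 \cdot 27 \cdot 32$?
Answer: $25920$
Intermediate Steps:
$3 \cdot 10 \cdot 27 \cdot 32 = 30 \cdot 27 \cdot 32 = 810 \cdot 32 = 25920$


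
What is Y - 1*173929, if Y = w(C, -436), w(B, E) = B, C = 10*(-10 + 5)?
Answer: -173979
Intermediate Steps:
C = -50 (C = 10*(-5) = -50)
Y = -50
Y - 1*173929 = -50 - 1*173929 = -50 - 173929 = -173979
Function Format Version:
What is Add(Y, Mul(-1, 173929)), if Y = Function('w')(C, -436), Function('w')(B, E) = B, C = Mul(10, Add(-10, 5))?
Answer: -173979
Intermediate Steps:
C = -50 (C = Mul(10, -5) = -50)
Y = -50
Add(Y, Mul(-1, 173929)) = Add(-50, Mul(-1, 173929)) = Add(-50, -173929) = -173979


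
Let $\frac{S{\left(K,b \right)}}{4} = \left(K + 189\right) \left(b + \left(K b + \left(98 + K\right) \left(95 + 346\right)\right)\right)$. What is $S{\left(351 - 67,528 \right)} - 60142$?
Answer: $603378122$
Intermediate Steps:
$S{\left(K,b \right)} = 4 \left(189 + K\right) \left(43218 + b + 441 K + K b\right)$ ($S{\left(K,b \right)} = 4 \left(K + 189\right) \left(b + \left(K b + \left(98 + K\right) \left(95 + 346\right)\right)\right) = 4 \left(189 + K\right) \left(b + \left(K b + \left(98 + K\right) 441\right)\right) = 4 \left(189 + K\right) \left(b + \left(K b + \left(43218 + 441 K\right)\right)\right) = 4 \left(189 + K\right) \left(b + \left(43218 + 441 K + K b\right)\right) = 4 \left(189 + K\right) \left(43218 + b + 441 K + K b\right)$)
$S{\left(351 - 67,528 \right)} - 60142 = \left(32672808 + 756 \cdot 528 + 1764 \left(351 - 67\right)^{2} + 506268 \left(351 - 67\right) + 4 \cdot 528 \left(351 - 67\right)^{2} + 760 \left(351 - 67\right) 528\right) - 60142 = \left(32672808 + 399168 + 1764 \cdot 284^{2} + 506268 \cdot 284 + 4 \cdot 528 \cdot 284^{2} + 760 \cdot 284 \cdot 528\right) - 60142 = \left(32672808 + 399168 + 1764 \cdot 80656 + 143780112 + 4 \cdot 528 \cdot 80656 + 113963520\right) - 60142 = \left(32672808 + 399168 + 142277184 + 143780112 + 170345472 + 113963520\right) - 60142 = 603438264 - 60142 = 603378122$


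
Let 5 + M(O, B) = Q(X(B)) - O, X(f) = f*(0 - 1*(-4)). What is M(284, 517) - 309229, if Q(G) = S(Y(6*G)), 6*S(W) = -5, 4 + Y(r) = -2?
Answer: -1857113/6 ≈ -3.0952e+5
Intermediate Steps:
Y(r) = -6 (Y(r) = -4 - 2 = -6)
S(W) = -⅚ (S(W) = (⅙)*(-5) = -⅚)
X(f) = 4*f (X(f) = f*(0 + 4) = f*4 = 4*f)
Q(G) = -⅚
M(O, B) = -35/6 - O (M(O, B) = -5 + (-⅚ - O) = -35/6 - O)
M(284, 517) - 309229 = (-35/6 - 1*284) - 309229 = (-35/6 - 284) - 309229 = -1739/6 - 309229 = -1857113/6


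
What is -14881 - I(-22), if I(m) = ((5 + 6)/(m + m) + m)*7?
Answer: -58901/4 ≈ -14725.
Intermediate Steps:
I(m) = 7*m + 77/(2*m) (I(m) = (11/((2*m)) + m)*7 = (11*(1/(2*m)) + m)*7 = (11/(2*m) + m)*7 = (m + 11/(2*m))*7 = 7*m + 77/(2*m))
-14881 - I(-22) = -14881 - (7*(-22) + (77/2)/(-22)) = -14881 - (-154 + (77/2)*(-1/22)) = -14881 - (-154 - 7/4) = -14881 - 1*(-623/4) = -14881 + 623/4 = -58901/4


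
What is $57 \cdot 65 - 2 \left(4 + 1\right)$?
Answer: $3695$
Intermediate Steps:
$57 \cdot 65 - 2 \left(4 + 1\right) = 3705 - 10 = 3695$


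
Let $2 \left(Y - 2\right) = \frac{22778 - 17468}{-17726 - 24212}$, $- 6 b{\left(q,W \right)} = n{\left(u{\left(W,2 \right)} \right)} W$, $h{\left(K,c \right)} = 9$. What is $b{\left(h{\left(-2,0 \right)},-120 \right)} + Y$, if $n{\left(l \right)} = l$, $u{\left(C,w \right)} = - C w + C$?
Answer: $\frac{100732421}{41938} \approx 2401.9$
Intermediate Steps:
$u{\left(C,w \right)} = C - C w$ ($u{\left(C,w \right)} = - C w + C = C - C w$)
$b{\left(q,W \right)} = \frac{W^{2}}{6}$ ($b{\left(q,W \right)} = - \frac{W \left(1 - 2\right) W}{6} = - \frac{W \left(-1\right) W}{6} = - \frac{- W W}{6} = - \frac{\left(-1\right) W^{2}}{6} = \frac{W^{2}}{6}$)
$Y = \frac{81221}{41938}$ ($Y = 2 + \frac{\left(22778 - 17468\right) \frac{1}{-17726 - 24212}}{2} = 2 + \frac{5310 \frac{1}{-41938}}{2} = 2 + \frac{5310 \left(- \frac{1}{41938}\right)}{2} = 2 + \frac{1}{2} \left(- \frac{2655}{20969}\right) = 2 - \frac{2655}{41938} = \frac{81221}{41938} \approx 1.9367$)
$b{\left(h{\left(-2,0 \right)},-120 \right)} + Y = \frac{\left(-120\right)^{2}}{6} + \frac{81221}{41938} = \frac{1}{6} \cdot 14400 + \frac{81221}{41938} = 2400 + \frac{81221}{41938} = \frac{100732421}{41938}$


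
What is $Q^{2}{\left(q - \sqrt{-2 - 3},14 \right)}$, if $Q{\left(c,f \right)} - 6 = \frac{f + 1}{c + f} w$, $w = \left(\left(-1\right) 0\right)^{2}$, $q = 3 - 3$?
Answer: $36$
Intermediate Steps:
$q = 0$
$w = 0$ ($w = 0^{2} = 0$)
$Q{\left(c,f \right)} = 6$ ($Q{\left(c,f \right)} = 6 + \frac{f + 1}{c + f} 0 = 6 + \frac{1 + f}{c + f} 0 = 6 + 0 = 6$)
$Q^{2}{\left(q - \sqrt{-2 - 3},14 \right)} = 6^{2} = 36$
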